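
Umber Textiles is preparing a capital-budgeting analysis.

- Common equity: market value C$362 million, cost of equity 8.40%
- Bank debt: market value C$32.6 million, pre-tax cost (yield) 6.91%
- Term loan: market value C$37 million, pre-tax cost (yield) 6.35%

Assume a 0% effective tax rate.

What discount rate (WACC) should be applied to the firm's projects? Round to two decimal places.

Total capital V = 362 + 32.6 + 37 = 431.6.
Equity: weight = 362/431.6 = 0.8387; cost = 8.4%.
Bank debt: weight = 32.6/431.6 = 0.0755; after-tax cost = 6.91% × (1 − 0%) = 6.9100%.
Term loan: weight = 37/431.6 = 0.0857; after-tax cost = 6.35% × (1 − 0%) = 6.3500%.
WACC = 0.8387 × 8.4000% + 0.0755 × 6.9100% + 0.0857 × 6.3500% = 8.1117%.

8.11%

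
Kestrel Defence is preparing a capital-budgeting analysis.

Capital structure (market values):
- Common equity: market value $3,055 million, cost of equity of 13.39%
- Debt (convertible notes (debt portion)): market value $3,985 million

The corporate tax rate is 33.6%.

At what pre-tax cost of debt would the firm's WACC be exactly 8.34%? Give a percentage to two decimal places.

6.73%

Total capital V = 3055 + 3985 = 7040.
Equity weight = 3055/7040 = 0.4339.
Convertible notes (debt portion) weight = 3985/7040 = 0.5661.
Equity contribution = 0.4339 × 13.39% = 5.8106%.
Remaining for debt = 8.34% − 5.8106% = 2.5294%.
Rd × (1 − 33.6%) × 0.5661 = 2.5294%  ⇒  Rd = 6.7297%.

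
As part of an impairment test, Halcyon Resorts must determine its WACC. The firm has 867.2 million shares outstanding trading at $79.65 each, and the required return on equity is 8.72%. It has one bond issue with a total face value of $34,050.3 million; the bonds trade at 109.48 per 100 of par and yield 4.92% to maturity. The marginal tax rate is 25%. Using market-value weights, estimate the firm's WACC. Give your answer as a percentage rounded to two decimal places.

Market value of equity E = 79.65 × 867.2m = 69072.48m. Market value of debt D = 34050.3m × 109.48/100 = 37278.26844m.
Total capital V = 69072.48 + 37278.26844 = 106350.74844.
Equity: weight = 69072.48/106350.74844 = 0.6495; cost = 8.72%.
Bonds outstanding: weight = 37278.26844/106350.74844 = 0.3505; after-tax cost = 4.92% × (1 − 25%) = 3.6900%.
WACC = 0.6495 × 8.7200% + 0.3505 × 3.6900% = 6.9569%.

6.96%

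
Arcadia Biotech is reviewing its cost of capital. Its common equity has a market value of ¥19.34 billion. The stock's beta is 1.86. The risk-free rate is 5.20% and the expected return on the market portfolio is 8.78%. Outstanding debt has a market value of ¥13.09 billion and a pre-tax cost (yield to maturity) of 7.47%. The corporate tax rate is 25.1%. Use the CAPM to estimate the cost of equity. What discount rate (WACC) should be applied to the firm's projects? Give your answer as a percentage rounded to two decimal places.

Market risk premium = 8.78% − 5.2% = 3.58%.
Cost of equity via CAPM: Re = 5.2% + 1.86 × 3.58% = 11.8588%.
Total capital V = 19.34 + 13.09 = 32.43.
Equity: weight = 19.34/32.43 = 0.5964; cost = 11.8588%.
Debt: weight = 13.09/32.43 = 0.4036; after-tax cost = 7.47% × (1 − 25.1%) = 5.5950%.
WACC = 0.5964 × 11.8588% + 0.4036 × 5.5950% = 9.3305%.

9.33%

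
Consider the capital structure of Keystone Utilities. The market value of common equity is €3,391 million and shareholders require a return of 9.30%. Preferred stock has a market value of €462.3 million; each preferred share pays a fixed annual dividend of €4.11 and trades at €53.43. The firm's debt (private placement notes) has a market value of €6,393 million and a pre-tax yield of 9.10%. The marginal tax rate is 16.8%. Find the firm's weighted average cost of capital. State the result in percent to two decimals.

8.15%

Cost of preferred: Rp = 4.11 / 53.43 = 7.6923%.
Total capital V = 3391 + 462.3 + 6393 = 10246.3.
Equity: weight = 3391/10246.3 = 0.3309; cost = 9.3%.
Preferred: weight = 462.3/10246.3 = 0.0451; cost = 7.6923%.
Private placement notes: weight = 6393/10246.3 = 0.6239; after-tax cost = 9.1% × (1 − 16.8%) = 7.5712%.
WACC = 0.3309 × 9.3000% + 0.0451 × 7.6923% + 0.6239 × 7.5712% = 8.1488%.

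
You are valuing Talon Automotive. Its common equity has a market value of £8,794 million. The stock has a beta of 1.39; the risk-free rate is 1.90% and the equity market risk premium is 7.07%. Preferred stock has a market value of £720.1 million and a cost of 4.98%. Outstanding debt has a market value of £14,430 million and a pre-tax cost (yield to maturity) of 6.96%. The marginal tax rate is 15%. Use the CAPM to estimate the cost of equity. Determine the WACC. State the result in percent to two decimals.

Cost of equity via CAPM: Re = 1.9% + 1.39 × 7.07% = 11.7273%.
Total capital V = 8794 + 720.1 + 14430 = 23944.1.
Equity: weight = 8794/23944.1 = 0.3673; cost = 11.7273%.
Preferred: weight = 720.1/23944.1 = 0.0301; cost = 4.98%.
Debt: weight = 14430/23944.1 = 0.6027; after-tax cost = 6.96% × (1 − 15%) = 5.9160%.
WACC = 0.3673 × 11.7273% + 0.0301 × 4.9800% + 0.6027 × 5.9160% = 8.0222%.

8.02%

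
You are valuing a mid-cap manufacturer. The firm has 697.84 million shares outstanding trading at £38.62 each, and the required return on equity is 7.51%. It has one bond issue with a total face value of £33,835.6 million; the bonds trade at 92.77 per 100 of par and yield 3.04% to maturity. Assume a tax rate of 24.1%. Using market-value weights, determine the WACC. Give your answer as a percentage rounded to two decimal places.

Market value of equity E = 38.62 × 697.84m = 26950.5808m. Market value of debt D = 33835.6m × 92.77/100 = 31389.28612m.
Total capital V = 26950.5808 + 31389.28612 = 58339.86692.
Equity: weight = 26950.5808/58339.86692 = 0.4620; cost = 7.51%.
Bonds outstanding: weight = 31389.28612/58339.86692 = 0.5380; after-tax cost = 3.04% × (1 − 24.1%) = 2.3074%.
WACC = 0.4620 × 7.5100% + 0.5380 × 2.3074% = 4.7108%.

4.71%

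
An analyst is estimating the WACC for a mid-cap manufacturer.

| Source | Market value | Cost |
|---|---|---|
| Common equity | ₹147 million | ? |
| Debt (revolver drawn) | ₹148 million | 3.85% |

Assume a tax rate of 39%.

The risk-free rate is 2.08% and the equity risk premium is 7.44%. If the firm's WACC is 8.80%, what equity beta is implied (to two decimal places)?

1.78

Total capital V = 147 + 148 = 295.
Equity weight = 147/295 = 0.4983.
Revolver drawn weight = 148/295 = 0.5017.
Debt contribution = 0.5017 × 3.85% × (1 − 39%) = 1.1782%.
Required equity contribution = 8.8% − 1.1782% = 7.6218%  ⇒  Re = 15.2954%.
CAPM: 15.2954% = 2.08% + β × 7.44%  ⇒  β = 1.7763.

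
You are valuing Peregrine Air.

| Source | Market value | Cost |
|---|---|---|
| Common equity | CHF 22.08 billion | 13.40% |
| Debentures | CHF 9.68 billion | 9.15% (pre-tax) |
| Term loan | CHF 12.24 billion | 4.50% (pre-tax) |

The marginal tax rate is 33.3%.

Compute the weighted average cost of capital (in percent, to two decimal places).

8.90%

Total capital V = 22.08 + 9.68 + 12.24 = 44.
Equity: weight = 22.08/44 = 0.5018; cost = 13.4%.
Debentures: weight = 9.68/44 = 0.2200; after-tax cost = 9.15% × (1 − 33.3%) = 6.1031%.
Term loan: weight = 12.24/44 = 0.2782; after-tax cost = 4.5% × (1 − 33.3%) = 3.0015%.
WACC = 0.5018 × 13.4000% + 0.2200 × 6.1031% + 0.2782 × 3.0015% = 8.9020%.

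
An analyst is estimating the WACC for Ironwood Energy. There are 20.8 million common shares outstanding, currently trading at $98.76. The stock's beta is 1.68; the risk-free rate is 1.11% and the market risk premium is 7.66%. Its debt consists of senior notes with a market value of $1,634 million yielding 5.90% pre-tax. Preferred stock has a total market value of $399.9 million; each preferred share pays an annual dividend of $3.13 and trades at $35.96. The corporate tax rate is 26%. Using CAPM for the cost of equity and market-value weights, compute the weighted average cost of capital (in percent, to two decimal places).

Cost of equity via CAPM: Re = 1.11% + 1.68 × 7.66% = 13.9788%.
Cost of preferred: Rp = 3.13 / 35.96 = 8.7041%.
Market value of equity E = 98.76 × 20.8m = 2054.208m.
Total capital V = 2054.208 + 399.9 + 1634 = 4088.108.
Equity: weight = 2054.208/4088.108 = 0.5025; cost = 13.9788%.
Preferred: weight = 399.9/4088.108 = 0.0978; cost = 8.7041%.
Senior notes: weight = 1634/4088.108 = 0.3997; after-tax cost = 5.9% × (1 − 26%) = 4.3660%.
WACC = 0.5025 × 13.9788% + 0.0978 × 8.7041% + 0.3997 × 4.3660% = 9.6206%.

9.62%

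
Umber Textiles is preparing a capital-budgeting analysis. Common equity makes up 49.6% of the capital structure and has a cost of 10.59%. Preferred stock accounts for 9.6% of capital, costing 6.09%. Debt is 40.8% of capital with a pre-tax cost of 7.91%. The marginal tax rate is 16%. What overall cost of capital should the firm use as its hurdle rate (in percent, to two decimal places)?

8.55%

After-tax cost of debt = 7.91% × (1 − 16%) = 6.6444%.
WACC = 0.496 × 10.5900% + 0.096 × 6.0900% + 0.408 × 6.6444% = 8.5482%.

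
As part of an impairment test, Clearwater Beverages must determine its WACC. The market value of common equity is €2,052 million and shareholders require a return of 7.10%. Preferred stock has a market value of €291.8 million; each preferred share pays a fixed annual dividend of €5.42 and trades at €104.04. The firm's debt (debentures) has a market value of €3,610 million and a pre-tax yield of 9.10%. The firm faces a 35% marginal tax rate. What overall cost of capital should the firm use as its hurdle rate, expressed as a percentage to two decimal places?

Cost of preferred: Rp = 5.42 / 104.04 = 5.2095%.
Total capital V = 2052 + 291.8 + 3610 = 5953.8.
Equity: weight = 2052/5953.8 = 0.3447; cost = 7.1%.
Preferred: weight = 291.8/5953.8 = 0.0490; cost = 5.2095%.
Debentures: weight = 3610/5953.8 = 0.6063; after-tax cost = 9.1% × (1 − 35%) = 5.9150%.
WACC = 0.3447 × 7.1000% + 0.0490 × 5.2095% + 0.6063 × 5.9150% = 6.2888%.

6.29%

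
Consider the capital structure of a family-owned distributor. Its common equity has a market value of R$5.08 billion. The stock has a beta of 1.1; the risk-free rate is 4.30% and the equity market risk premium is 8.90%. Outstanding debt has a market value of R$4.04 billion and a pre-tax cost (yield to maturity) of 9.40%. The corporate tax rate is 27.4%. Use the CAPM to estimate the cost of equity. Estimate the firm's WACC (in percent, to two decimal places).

Cost of equity via CAPM: Re = 4.3% + 1.1 × 8.9% = 14.0900%.
Total capital V = 5.08 + 4.04 = 9.12.
Equity: weight = 5.08/9.12 = 0.5570; cost = 14.09%.
Debt: weight = 4.04/9.12 = 0.4430; after-tax cost = 9.4% × (1 − 27.4%) = 6.8244%.
WACC = 0.5570 × 14.0900% + 0.4430 × 6.8244% = 10.8715%.

10.87%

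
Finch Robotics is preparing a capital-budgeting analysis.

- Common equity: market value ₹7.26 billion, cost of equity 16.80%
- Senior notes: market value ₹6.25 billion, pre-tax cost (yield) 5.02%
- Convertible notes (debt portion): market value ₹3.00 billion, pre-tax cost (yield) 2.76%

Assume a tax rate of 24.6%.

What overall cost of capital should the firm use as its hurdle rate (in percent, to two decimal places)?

Total capital V = 7.26 + 6.25 + 3 = 16.51.
Equity: weight = 7.26/16.51 = 0.4397; cost = 16.8%.
Senior notes: weight = 6.25/16.51 = 0.3786; after-tax cost = 5.02% × (1 − 24.6%) = 3.7851%.
Convertible notes (debt portion): weight = 3/16.51 = 0.1817; after-tax cost = 2.76% × (1 − 24.6%) = 2.0810%.
WACC = 0.4397 × 16.8000% + 0.3786 × 3.7851% + 0.1817 × 2.0810% = 9.1985%.

9.20%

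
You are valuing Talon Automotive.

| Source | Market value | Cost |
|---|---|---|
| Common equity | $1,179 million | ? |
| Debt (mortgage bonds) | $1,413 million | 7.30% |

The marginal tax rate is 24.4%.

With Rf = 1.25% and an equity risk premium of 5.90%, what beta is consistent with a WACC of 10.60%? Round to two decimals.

2.62

Total capital V = 1179 + 1413 = 2592.
Equity weight = 1179/2592 = 0.4549.
Mortgage bonds weight = 1413/2592 = 0.5451.
Debt contribution = 0.5451 × 7.3% × (1 − 24.4%) = 3.0085%.
Required equity contribution = 10.6% − 3.0085% = 7.5915%  ⇒  Re = 16.6897%.
CAPM: 16.6897% = 1.25% + β × 5.9%  ⇒  β = 2.6169.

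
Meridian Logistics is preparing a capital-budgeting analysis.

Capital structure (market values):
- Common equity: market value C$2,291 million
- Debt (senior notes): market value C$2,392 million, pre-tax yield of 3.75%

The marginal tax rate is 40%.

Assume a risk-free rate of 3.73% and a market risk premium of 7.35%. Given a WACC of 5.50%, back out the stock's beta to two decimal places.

Total capital V = 2291 + 2392 = 4683.
Equity weight = 2291/4683 = 0.4892.
Senior notes weight = 2392/4683 = 0.5108.
Debt contribution = 0.5108 × 3.75% × (1 − 40%) = 1.1493%.
Required equity contribution = 5.5% − 1.1493% = 4.3507%  ⇒  Re = 8.8933%.
CAPM: 8.8933% = 3.73% + β × 7.35%  ⇒  β = 0.7025.

0.70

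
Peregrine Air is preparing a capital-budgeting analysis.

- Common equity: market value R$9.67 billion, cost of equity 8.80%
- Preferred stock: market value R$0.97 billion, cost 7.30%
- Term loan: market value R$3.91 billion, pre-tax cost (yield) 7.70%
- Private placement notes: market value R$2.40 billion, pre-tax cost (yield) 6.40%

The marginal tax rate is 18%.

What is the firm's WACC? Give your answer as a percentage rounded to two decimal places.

7.64%

Total capital V = 9.67 + 0.97 + 3.91 + 2.4 = 16.95.
Equity: weight = 9.67/16.95 = 0.5705; cost = 8.8%.
Preferred: weight = 0.97/16.95 = 0.0572; cost = 7.3%.
Term loan: weight = 3.91/16.95 = 0.2307; after-tax cost = 7.7% × (1 − 18%) = 6.3140%.
Private placement notes: weight = 2.4/16.95 = 0.1416; after-tax cost = 6.4% × (1 − 18%) = 5.2480%.
WACC = 0.5705 × 8.8000% + 0.0572 × 7.3000% + 0.2307 × 6.3140% + 0.1416 × 5.2480% = 7.6378%.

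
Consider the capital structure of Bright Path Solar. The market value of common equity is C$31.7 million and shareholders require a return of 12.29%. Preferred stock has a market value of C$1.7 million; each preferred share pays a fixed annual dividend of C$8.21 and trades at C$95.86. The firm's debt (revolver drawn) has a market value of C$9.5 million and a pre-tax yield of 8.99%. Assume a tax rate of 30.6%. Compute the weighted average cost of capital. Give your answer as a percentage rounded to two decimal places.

10.80%

Cost of preferred: Rp = 8.21 / 95.86 = 8.5646%.
Total capital V = 31.7 + 1.7 + 9.5 = 42.9.
Equity: weight = 31.7/42.9 = 0.7389; cost = 12.29%.
Preferred: weight = 1.7/42.9 = 0.0396; cost = 8.5646%.
Revolver drawn: weight = 9.5/42.9 = 0.2214; after-tax cost = 8.99% × (1 − 30.6%) = 6.2391%.
WACC = 0.7389 × 12.2900% + 0.0396 × 8.5646% + 0.2214 × 6.2391% = 10.8024%.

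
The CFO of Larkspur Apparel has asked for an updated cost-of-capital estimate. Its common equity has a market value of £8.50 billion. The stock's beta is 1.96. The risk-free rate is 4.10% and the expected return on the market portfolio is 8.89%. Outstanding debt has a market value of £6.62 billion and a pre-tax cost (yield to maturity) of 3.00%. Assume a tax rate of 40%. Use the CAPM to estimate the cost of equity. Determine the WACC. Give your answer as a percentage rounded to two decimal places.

8.37%

Market risk premium = 8.89% − 4.1% = 4.79%.
Cost of equity via CAPM: Re = 4.1% + 1.96 × 4.79% = 13.4884%.
Total capital V = 8.5 + 6.62 = 15.12.
Equity: weight = 8.5/15.12 = 0.5622; cost = 13.4884%.
Debt: weight = 6.62/15.12 = 0.4378; after-tax cost = 3% × (1 − 40%) = 1.8000%.
WACC = 0.5622 × 13.4884% + 0.4378 × 1.8000% = 8.3709%.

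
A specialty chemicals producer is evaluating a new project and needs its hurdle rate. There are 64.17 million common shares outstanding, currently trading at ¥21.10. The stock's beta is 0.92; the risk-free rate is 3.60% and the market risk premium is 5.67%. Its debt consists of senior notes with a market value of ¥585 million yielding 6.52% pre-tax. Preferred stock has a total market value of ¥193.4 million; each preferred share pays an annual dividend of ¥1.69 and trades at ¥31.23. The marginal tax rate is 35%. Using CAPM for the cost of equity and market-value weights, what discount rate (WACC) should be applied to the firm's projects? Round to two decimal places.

7.25%

Cost of equity via CAPM: Re = 3.6% + 0.92 × 5.67% = 8.8164%.
Cost of preferred: Rp = 1.69 / 31.23 = 5.4115%.
Market value of equity E = 21.1 × 64.17m = 1353.987m.
Total capital V = 1353.987 + 193.4 + 585 = 2132.387.
Equity: weight = 1353.987/2132.387 = 0.6350; cost = 8.8164%.
Preferred: weight = 193.4/2132.387 = 0.0907; cost = 5.4115%.
Senior notes: weight = 585/2132.387 = 0.2743; after-tax cost = 6.52% × (1 − 35%) = 4.2380%.
WACC = 0.6350 × 8.8164% + 0.0907 × 5.4115% + 0.2743 × 4.2380% = 7.2515%.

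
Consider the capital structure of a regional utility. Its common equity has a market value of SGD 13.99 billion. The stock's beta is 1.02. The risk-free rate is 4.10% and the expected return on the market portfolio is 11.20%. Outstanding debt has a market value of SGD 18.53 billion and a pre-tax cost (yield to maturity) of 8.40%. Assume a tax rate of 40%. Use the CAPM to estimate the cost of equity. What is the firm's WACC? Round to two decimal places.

7.75%

Market risk premium = 11.2% − 4.1% = 7.1%.
Cost of equity via CAPM: Re = 4.1% + 1.02 × 7.1% = 11.3420%.
Total capital V = 13.99 + 18.53 = 32.52.
Equity: weight = 13.99/32.52 = 0.4302; cost = 11.342%.
Debt: weight = 18.53/32.52 = 0.5698; after-tax cost = 8.4% × (1 − 40%) = 5.0400%.
WACC = 0.4302 × 11.3420% + 0.5698 × 5.0400% = 7.7511%.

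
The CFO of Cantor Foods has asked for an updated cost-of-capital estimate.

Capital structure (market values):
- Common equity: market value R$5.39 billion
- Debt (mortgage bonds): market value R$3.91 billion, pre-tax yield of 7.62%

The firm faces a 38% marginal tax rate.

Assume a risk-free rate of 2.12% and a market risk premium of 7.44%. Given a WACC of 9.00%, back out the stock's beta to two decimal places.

1.34

Total capital V = 5.39 + 3.91 = 9.3.
Equity weight = 5.39/9.3 = 0.5796.
Mortgage bonds weight = 3.91/9.3 = 0.4204.
Debt contribution = 0.4204 × 7.62% × (1 − 38%) = 1.9863%.
Required equity contribution = 9.0% − 1.9863% = 7.0137%  ⇒  Re = 12.1016%.
CAPM: 12.1016% = 2.12% + β × 7.44%  ⇒  β = 1.3416.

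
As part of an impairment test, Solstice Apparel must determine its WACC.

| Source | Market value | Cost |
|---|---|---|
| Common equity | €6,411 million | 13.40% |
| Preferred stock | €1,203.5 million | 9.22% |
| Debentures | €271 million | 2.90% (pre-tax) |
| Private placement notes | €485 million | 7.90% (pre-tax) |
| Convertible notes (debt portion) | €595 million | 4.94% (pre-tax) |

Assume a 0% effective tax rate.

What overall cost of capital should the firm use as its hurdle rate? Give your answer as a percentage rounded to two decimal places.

11.66%

Total capital V = 6411 + 1203.5 + 271 + 485 + 595 = 8965.5.
Equity: weight = 6411/8965.5 = 0.7151; cost = 13.4%.
Preferred: weight = 1203.5/8965.5 = 0.1342; cost = 9.22%.
Debentures: weight = 271/8965.5 = 0.0302; after-tax cost = 2.9% × (1 − 0%) = 2.9000%.
Private placement notes: weight = 485/8965.5 = 0.0541; after-tax cost = 7.9% × (1 − 0%) = 7.9000%.
Convertible notes (debt portion): weight = 595/8965.5 = 0.0664; after-tax cost = 4.94% × (1 − 0%) = 4.9400%.
WACC = 0.7151 × 13.4000% + 0.1342 × 9.2200% + 0.0302 × 2.9000% + 0.0541 × 7.9000% + 0.0664 × 4.9400% = 11.6625%.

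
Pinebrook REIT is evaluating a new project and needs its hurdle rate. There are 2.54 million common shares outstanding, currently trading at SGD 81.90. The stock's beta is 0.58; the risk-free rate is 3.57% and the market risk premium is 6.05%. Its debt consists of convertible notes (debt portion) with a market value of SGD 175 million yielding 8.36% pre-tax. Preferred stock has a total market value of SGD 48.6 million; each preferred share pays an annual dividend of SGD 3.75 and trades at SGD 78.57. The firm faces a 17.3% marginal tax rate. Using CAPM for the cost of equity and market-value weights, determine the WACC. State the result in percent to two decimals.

6.75%

Cost of equity via CAPM: Re = 3.57% + 0.58 × 6.05% = 7.0790%.
Cost of preferred: Rp = 3.75 / 78.57 = 4.7728%.
Market value of equity E = 81.9 × 2.54m = 208.026m.
Total capital V = 208.026 + 48.6 + 175 = 431.626.
Equity: weight = 208.026/431.626 = 0.4820; cost = 7.079%.
Preferred: weight = 48.6/431.626 = 0.1126; cost = 4.7728%.
Convertible notes (debt portion): weight = 175/431.626 = 0.4054; after-tax cost = 8.36% × (1 − 17.3%) = 6.9137%.
WACC = 0.4820 × 7.0790% + 0.1126 × 4.7728% + 0.4054 × 6.9137% = 6.7523%.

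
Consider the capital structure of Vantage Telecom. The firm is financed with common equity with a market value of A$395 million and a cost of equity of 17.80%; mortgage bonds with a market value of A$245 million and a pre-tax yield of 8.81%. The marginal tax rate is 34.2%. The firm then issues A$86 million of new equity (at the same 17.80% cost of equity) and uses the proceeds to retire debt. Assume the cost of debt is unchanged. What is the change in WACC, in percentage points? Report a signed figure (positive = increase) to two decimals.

+1.61 pp

Current WACC:
Total capital V = 395 + 245 = 640.
Equity: weight = 395/640 = 0.6172; cost = 17.8%.
Mortgage bonds: weight = 245/640 = 0.3828; after-tax cost = 8.81% × (1 − 34.2%) = 5.7970%.
WACC = 0.6172 × 17.8000% + 0.3828 × 5.7970% = 13.2051%.
After the change:
Total capital V = 481 + 159 = 640.
Equity: weight = 481/640 = 0.7516; cost = 17.8%.
Mortgage bonds: weight = 159/640 = 0.2484; after-tax cost = 8.81% × (1 − 34.2%) = 5.7970%.
WACC = 0.7516 × 17.8000% + 0.2484 × 5.7970% = 14.8180%.
Change in WACC = 14.8180% − 13.2051% = 1.6129 pp.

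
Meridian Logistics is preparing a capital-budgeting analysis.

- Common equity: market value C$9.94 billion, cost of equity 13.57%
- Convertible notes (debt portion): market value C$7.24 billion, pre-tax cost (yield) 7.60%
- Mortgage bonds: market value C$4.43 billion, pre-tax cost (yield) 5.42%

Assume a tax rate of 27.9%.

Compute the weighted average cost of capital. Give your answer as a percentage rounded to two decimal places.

8.88%

Total capital V = 9.94 + 7.24 + 4.43 = 21.61.
Equity: weight = 9.94/21.61 = 0.4600; cost = 13.57%.
Convertible notes (debt portion): weight = 7.24/21.61 = 0.3350; after-tax cost = 7.6% × (1 − 27.9%) = 5.4796%.
Mortgage bonds: weight = 4.43/21.61 = 0.2050; after-tax cost = 5.42% × (1 − 27.9%) = 3.9078%.
WACC = 0.4600 × 13.5700% + 0.3350 × 5.4796% + 0.2050 × 3.9078% = 8.8787%.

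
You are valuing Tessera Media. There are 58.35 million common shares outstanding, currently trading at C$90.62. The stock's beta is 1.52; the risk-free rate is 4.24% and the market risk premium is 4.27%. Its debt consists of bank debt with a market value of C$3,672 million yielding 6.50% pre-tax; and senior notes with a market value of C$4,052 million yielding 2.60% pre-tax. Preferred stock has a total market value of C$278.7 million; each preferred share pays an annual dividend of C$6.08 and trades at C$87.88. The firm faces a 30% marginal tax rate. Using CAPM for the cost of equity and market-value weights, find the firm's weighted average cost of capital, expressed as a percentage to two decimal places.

6.23%

Cost of equity via CAPM: Re = 4.24% + 1.52 × 4.27% = 10.7304%.
Cost of preferred: Rp = 6.08 / 87.88 = 6.9185%.
Market value of equity E = 90.62 × 58.35m = 5287.677m.
Total capital V = 5287.677 + 278.7 + 3672 + 4052 = 13290.377.
Equity: weight = 5287.677/13290.377 = 0.3979; cost = 10.7304%.
Preferred: weight = 278.7/13290.377 = 0.0210; cost = 6.9185%.
Bank debt: weight = 3672/13290.377 = 0.2763; after-tax cost = 6.5% × (1 − 30%) = 4.5500%.
Senior notes: weight = 4052/13290.377 = 0.3049; after-tax cost = 2.6% × (1 − 30%) = 1.8200%.
WACC = 0.3979 × 10.7304% + 0.0210 × 6.9185% + 0.2763 × 4.5500% + 0.3049 × 1.8200% = 6.2263%.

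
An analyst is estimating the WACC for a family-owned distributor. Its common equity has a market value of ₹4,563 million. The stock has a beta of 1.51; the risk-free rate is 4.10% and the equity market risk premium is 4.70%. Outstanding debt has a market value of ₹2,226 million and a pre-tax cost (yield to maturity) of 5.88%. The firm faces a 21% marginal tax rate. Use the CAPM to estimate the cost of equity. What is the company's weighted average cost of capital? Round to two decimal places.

9.05%

Cost of equity via CAPM: Re = 4.1% + 1.51 × 4.7% = 11.1970%.
Total capital V = 4563 + 2226 = 6789.
Equity: weight = 4563/6789 = 0.6721; cost = 11.197%.
Debt: weight = 2226/6789 = 0.3279; after-tax cost = 5.88% × (1 − 21%) = 4.6452%.
WACC = 0.6721 × 11.1970% + 0.3279 × 4.6452% = 9.0488%.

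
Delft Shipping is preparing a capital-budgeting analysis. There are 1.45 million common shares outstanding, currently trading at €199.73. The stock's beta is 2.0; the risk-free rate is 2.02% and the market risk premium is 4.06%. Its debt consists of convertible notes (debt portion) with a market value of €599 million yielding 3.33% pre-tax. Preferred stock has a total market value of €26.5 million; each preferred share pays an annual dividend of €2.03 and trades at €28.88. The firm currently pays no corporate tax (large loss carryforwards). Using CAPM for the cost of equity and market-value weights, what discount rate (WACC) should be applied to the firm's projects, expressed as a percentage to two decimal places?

Cost of equity via CAPM: Re = 2.02% + 2.0 × 4.06% = 10.1400%.
Cost of preferred: Rp = 2.03 / 28.88 = 7.0291%.
Market value of equity E = 199.73 × 1.45m = 289.6085m.
Total capital V = 289.6085 + 26.5 + 599 = 915.1085.
Equity: weight = 289.6085/915.1085 = 0.3165; cost = 10.14%.
Preferred: weight = 26.5/915.1085 = 0.0290; cost = 7.0291%.
Convertible notes (debt portion): weight = 599/915.1085 = 0.6546; after-tax cost = 3.33% × (1 − 0%) = 3.3300%.
WACC = 0.3165 × 10.1400% + 0.0290 × 7.0291% + 0.6546 × 3.3300% = 5.5923%.

5.59%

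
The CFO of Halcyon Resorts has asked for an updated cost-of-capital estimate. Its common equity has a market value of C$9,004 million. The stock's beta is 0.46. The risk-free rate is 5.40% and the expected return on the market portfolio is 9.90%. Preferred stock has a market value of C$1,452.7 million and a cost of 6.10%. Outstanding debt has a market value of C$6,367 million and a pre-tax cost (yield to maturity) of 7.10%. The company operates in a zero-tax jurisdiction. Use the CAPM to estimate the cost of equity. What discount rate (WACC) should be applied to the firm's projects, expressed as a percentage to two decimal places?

7.21%

Market risk premium = 9.9% − 5.4% = 4.5%.
Cost of equity via CAPM: Re = 5.4% + 0.46 × 4.5% = 7.4700%.
Total capital V = 9004 + 1452.7 + 6367 = 16823.7.
Equity: weight = 9004/16823.7 = 0.5352; cost = 7.47%.
Preferred: weight = 1452.7/16823.7 = 0.0863; cost = 6.1%.
Debt: weight = 6367/16823.7 = 0.3785; after-tax cost = 7.1% × (1 − 0%) = 7.1000%.
WACC = 0.5352 × 7.4700% + 0.0863 × 6.1000% + 0.3785 × 7.1000% = 7.2117%.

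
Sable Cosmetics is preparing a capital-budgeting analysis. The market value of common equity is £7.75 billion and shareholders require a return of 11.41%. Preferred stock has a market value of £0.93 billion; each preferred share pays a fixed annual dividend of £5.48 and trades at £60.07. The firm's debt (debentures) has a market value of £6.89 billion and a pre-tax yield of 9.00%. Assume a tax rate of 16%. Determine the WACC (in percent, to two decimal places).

Cost of preferred: Rp = 5.48 / 60.07 = 9.1227%.
Total capital V = 7.75 + 0.93 + 6.89 = 15.57.
Equity: weight = 7.75/15.57 = 0.4978; cost = 11.41%.
Preferred: weight = 0.93/15.57 = 0.0597; cost = 9.1227%.
Debentures: weight = 6.89/15.57 = 0.4425; after-tax cost = 9% × (1 − 16%) = 7.5600%.
WACC = 0.4978 × 11.4100% + 0.0597 × 9.1227% + 0.4425 × 7.5600% = 9.5697%.

9.57%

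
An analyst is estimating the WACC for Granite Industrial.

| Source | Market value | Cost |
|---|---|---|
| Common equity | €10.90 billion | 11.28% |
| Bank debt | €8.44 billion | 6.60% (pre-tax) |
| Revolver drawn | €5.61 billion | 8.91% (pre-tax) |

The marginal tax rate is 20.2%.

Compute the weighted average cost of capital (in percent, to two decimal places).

Total capital V = 10.9 + 8.44 + 5.61 = 24.95.
Equity: weight = 10.9/24.95 = 0.4369; cost = 11.28%.
Bank debt: weight = 8.44/24.95 = 0.3383; after-tax cost = 6.6% × (1 − 20.2%) = 5.2668%.
Revolver drawn: weight = 5.61/24.95 = 0.2248; after-tax cost = 8.91% × (1 − 20.2%) = 7.1102%.
WACC = 0.4369 × 11.2800% + 0.3383 × 5.2668% + 0.2248 × 7.1102% = 8.3083%.

8.31%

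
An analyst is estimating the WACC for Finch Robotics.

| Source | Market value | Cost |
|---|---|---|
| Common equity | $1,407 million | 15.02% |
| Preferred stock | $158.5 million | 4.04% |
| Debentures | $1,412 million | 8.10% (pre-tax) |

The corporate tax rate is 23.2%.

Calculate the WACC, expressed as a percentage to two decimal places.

10.26%

Total capital V = 1407 + 158.5 + 1412 = 2977.5.
Equity: weight = 1407/2977.5 = 0.4725; cost = 15.02%.
Preferred: weight = 158.5/2977.5 = 0.0532; cost = 4.04%.
Debentures: weight = 1412/2977.5 = 0.4742; after-tax cost = 8.1% × (1 − 23.2%) = 6.2208%.
WACC = 0.4725 × 15.0200% + 0.0532 × 4.0400% + 0.4742 × 6.2208% = 10.2627%.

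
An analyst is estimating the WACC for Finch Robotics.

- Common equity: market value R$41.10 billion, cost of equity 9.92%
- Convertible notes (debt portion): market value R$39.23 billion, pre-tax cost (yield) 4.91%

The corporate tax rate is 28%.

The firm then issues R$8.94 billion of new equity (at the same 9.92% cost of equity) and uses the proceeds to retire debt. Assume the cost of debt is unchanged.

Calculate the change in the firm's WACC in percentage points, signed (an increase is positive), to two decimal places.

+0.71 pp

Current WACC:
Total capital V = 41.1 + 39.23 = 80.33.
Equity: weight = 41.1/80.33 = 0.5116; cost = 9.92%.
Convertible notes (debt portion): weight = 39.23/80.33 = 0.4884; after-tax cost = 4.91% × (1 − 28%) = 3.5352%.
WACC = 0.5116 × 9.9200% + 0.4884 × 3.5352% = 6.8019%.
After the change:
Total capital V = 50.04 + 30.29 = 80.33.
Equity: weight = 50.04/80.33 = 0.6229; cost = 9.92%.
Convertible notes (debt portion): weight = 30.29/80.33 = 0.3771; after-tax cost = 4.91% × (1 − 28%) = 3.5352%.
WACC = 0.6229 × 9.9200% + 0.3771 × 3.5352% = 7.5125%.
Change in WACC = 7.5125% − 6.8019% = 0.7106 pp.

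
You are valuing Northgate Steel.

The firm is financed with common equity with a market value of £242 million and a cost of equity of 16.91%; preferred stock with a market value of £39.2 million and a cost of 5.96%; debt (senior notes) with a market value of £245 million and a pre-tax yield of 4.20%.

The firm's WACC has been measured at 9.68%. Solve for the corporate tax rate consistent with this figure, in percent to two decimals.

Total capital V = 242 + 39.2 + 245 = 526.2.
Equity weight = 242/526.2 = 0.4599.
Preferred weight = 39.2/526.2 = 0.0745.
Senior notes weight = 245/526.2 = 0.4656.
Equity contribution = 0.4599 × 16.91% = 7.7769%.
Preferred contribution = 0.0745 × 5.96% = 0.4440%.
Debt contribution must be 9.68% − 8.2209% = 1.4591%.
0.4656 × 4.2% × (1 − T) = 1.4591%  ⇒  (1 − T) = 0.7461.
T = 25.3874%.

25.39%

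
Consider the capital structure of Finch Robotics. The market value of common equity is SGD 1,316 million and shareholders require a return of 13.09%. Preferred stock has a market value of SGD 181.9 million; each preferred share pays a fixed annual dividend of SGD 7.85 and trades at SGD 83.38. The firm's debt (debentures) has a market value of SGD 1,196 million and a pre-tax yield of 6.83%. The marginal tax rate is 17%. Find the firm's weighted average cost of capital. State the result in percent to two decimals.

9.55%

Cost of preferred: Rp = 7.85 / 83.38 = 9.4147%.
Total capital V = 1316 + 181.9 + 1196 = 2693.9.
Equity: weight = 1316/2693.9 = 0.4885; cost = 13.09%.
Preferred: weight = 181.9/2693.9 = 0.0675; cost = 9.4147%.
Debentures: weight = 1196/2693.9 = 0.4440; after-tax cost = 6.83% × (1 − 17%) = 5.6689%.
WACC = 0.4885 × 13.0900% + 0.0675 × 9.4147% + 0.4440 × 5.6689% = 9.5471%.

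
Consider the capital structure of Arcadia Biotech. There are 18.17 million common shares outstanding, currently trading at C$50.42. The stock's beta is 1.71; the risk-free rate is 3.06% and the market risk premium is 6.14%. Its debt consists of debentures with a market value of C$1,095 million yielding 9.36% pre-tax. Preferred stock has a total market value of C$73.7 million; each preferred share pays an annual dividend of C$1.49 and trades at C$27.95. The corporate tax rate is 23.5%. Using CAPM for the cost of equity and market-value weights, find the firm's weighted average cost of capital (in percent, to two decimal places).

Cost of equity via CAPM: Re = 3.06% + 1.71 × 6.14% = 13.5594%.
Cost of preferred: Rp = 1.49 / 27.95 = 5.3309%.
Market value of equity E = 50.42 × 18.17m = 916.1314m.
Total capital V = 916.1314 + 73.7 + 1095 = 2084.8314.
Equity: weight = 916.1314/2084.8314 = 0.4394; cost = 13.5594%.
Preferred: weight = 73.7/2084.8314 = 0.0354; cost = 5.3309%.
Debentures: weight = 1095/2084.8314 = 0.5252; after-tax cost = 9.36% × (1 − 23.5%) = 7.1604%.
WACC = 0.4394 × 13.5594% + 0.0354 × 5.3309% + 0.5252 × 7.1604% = 9.9076%.

9.91%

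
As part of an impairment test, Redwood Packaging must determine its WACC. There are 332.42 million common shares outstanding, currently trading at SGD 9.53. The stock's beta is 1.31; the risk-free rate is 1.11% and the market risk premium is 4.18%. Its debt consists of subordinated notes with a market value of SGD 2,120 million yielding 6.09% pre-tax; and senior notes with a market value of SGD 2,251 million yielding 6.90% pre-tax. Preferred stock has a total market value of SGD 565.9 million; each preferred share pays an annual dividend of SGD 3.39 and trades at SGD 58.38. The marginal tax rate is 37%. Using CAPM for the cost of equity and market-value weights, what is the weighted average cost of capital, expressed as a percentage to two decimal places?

5.19%

Cost of equity via CAPM: Re = 1.11% + 1.31 × 4.18% = 6.5858%.
Cost of preferred: Rp = 3.39 / 58.38 = 5.8068%.
Market value of equity E = 9.53 × 332.42m = 3167.9626m.
Total capital V = 3167.9626 + 565.9 + 2120 + 2251 = 8104.8626.
Equity: weight = 3167.9626/8104.8626 = 0.3909; cost = 6.5858%.
Preferred: weight = 565.9/8104.8626 = 0.0698; cost = 5.8068%.
Subordinated notes: weight = 2120/8104.8626 = 0.2616; after-tax cost = 6.09% × (1 − 37%) = 3.8367%.
Senior notes: weight = 2251/8104.8626 = 0.2777; after-tax cost = 6.9% × (1 − 37%) = 4.3470%.
WACC = 0.3909 × 6.5858% + 0.0698 × 5.8068% + 0.2616 × 3.8367% + 0.2777 × 4.3470% = 5.1905%.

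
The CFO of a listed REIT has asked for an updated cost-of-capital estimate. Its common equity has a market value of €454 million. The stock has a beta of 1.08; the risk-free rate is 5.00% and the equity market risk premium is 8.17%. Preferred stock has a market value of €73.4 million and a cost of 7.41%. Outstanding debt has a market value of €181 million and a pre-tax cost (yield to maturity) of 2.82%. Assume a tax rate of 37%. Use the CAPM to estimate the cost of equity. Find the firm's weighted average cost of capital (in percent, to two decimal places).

Cost of equity via CAPM: Re = 5.0% + 1.08 × 8.17% = 13.8236%.
Total capital V = 454 + 73.4 + 181 = 708.4.
Equity: weight = 454/708.4 = 0.6409; cost = 13.8236%.
Preferred: weight = 73.4/708.4 = 0.1036; cost = 7.41%.
Debt: weight = 181/708.4 = 0.2555; after-tax cost = 2.82% × (1 − 37%) = 1.7766%.
WACC = 0.6409 × 13.8236% + 0.1036 × 7.4100% + 0.2555 × 1.7766% = 10.0810%.

10.08%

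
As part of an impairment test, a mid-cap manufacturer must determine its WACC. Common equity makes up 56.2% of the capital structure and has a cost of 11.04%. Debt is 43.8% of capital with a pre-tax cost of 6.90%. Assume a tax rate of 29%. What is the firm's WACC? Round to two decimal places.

8.35%

After-tax cost of debt = 6.9% × (1 − 29%) = 4.8990%.
WACC = 0.562 × 11.0400% + 0.438 × 4.8990% = 8.3502%.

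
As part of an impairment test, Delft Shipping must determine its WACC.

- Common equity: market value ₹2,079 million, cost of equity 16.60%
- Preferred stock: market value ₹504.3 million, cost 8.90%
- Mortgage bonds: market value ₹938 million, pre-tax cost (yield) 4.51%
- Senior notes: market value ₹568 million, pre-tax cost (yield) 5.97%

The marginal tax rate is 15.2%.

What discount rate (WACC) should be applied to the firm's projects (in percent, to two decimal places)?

11.12%

Total capital V = 2079 + 504.3 + 938 + 568 = 4089.3.
Equity: weight = 2079/4089.3 = 0.5084; cost = 16.6%.
Preferred: weight = 504.3/4089.3 = 0.1233; cost = 8.9%.
Mortgage bonds: weight = 938/4089.3 = 0.2294; after-tax cost = 4.51% × (1 − 15.2%) = 3.8245%.
Senior notes: weight = 568/4089.3 = 0.1389; after-tax cost = 5.97% × (1 − 15.2%) = 5.0626%.
WACC = 0.5084 × 16.6000% + 0.1233 × 8.9000% + 0.2294 × 3.8245% + 0.1389 × 5.0626% = 11.1174%.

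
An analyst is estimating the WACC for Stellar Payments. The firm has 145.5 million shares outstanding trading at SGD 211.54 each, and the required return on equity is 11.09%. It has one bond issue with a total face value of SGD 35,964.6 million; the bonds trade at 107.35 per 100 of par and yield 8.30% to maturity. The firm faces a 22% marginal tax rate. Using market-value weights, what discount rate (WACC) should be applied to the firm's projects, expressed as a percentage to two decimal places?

Market value of equity E = 211.54 × 145.5m = 30779.07m. Market value of debt D = 35964.6m × 107.35/100 = 38607.9981m.
Total capital V = 30779.07 + 38607.9981 = 69387.0681.
Equity: weight = 30779.07/69387.0681 = 0.4436; cost = 11.09%.
Bonds outstanding: weight = 38607.9981/69387.0681 = 0.5564; after-tax cost = 8.3% × (1 − 22%) = 6.4740%.
WACC = 0.4436 × 11.0900% + 0.5564 × 6.4740% = 8.5216%.

8.52%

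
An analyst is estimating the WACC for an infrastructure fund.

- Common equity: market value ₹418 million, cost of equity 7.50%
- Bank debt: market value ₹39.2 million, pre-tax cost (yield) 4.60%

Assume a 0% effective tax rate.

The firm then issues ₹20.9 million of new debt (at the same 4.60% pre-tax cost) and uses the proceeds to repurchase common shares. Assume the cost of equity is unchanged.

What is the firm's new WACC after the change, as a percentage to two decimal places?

7.12%

After the change:
Total capital V = 397.1 + 60.1 = 457.2.
Equity: weight = 397.1/457.2 = 0.8685; cost = 7.5%.
Bank debt: weight = 60.1/457.2 = 0.1315; after-tax cost = 4.6% × (1 − 0%) = 4.6000%.
WACC = 0.8685 × 7.5000% + 0.1315 × 4.6000% = 7.1188%.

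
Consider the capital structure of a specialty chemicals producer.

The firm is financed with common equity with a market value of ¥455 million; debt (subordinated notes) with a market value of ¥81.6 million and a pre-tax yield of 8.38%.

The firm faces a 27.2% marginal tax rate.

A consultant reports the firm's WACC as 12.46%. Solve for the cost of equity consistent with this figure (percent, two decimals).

13.60%

Total capital V = 455 + 81.6 = 536.6.
Equity weight = 455/536.6 = 0.8479.
Subordinated notes weight = 81.6/536.6 = 0.1521.
Debt contribution = 0.1521 × 8.38% × (1 − 27.2%) = 0.9277%.
Required equity contribution = 12.46% − 0.9277% = 11.5323%.
Re = 11.5323% / 0.8479 = 13.6005%.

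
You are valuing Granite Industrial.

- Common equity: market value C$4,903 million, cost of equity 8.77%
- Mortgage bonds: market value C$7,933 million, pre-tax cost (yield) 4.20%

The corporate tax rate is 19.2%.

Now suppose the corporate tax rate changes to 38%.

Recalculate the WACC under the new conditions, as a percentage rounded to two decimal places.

4.96%

After the change:
Total capital V = 4903 + 7933 = 12836.
Equity: weight = 4903/12836 = 0.3820; cost = 8.77%.
Mortgage bonds: weight = 7933/12836 = 0.6180; after-tax cost = 4.2% × (1 − 38%) = 2.6040%.
WACC = 0.3820 × 8.7700% + 0.6180 × 2.6040% = 4.9592%.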